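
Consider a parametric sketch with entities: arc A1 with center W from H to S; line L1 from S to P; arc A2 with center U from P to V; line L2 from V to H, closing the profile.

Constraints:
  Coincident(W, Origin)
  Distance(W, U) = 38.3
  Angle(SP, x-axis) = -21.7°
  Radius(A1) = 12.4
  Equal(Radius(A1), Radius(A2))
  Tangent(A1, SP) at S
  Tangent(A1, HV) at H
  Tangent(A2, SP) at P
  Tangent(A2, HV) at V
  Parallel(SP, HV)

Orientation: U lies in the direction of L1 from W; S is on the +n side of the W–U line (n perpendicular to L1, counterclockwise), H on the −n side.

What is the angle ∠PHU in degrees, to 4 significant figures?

14.98°

Tangency of A1 to both parallel lines with radius 12.4 puts S and H at W ± 12.4·n: S = (4.585, 11.52), H = (-4.585, -11.52). Equal radii place P and V the same way about U: P = U + 12.4·n = (40.17, -2.640), V = U − 12.4·n = (31.00, -25.68). Then cos ∠PHU = HP·HU / (|HP||HU|), giving 14.98°.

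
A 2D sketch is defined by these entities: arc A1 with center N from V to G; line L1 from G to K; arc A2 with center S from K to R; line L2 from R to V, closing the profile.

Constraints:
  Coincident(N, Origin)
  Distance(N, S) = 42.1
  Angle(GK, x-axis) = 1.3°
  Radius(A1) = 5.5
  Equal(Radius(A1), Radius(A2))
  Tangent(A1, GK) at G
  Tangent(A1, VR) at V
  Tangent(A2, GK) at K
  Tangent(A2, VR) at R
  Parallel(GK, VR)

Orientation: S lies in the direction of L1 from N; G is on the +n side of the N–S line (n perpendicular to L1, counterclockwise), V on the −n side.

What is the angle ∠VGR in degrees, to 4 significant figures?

75.36°

Tangency of A1 to both parallel lines with radius 5.5 puts G and V at N ± 5.5·n: G = (-0.1248, 5.499), V = (0.1248, -5.499). Equal radii place K and R the same way about S: K = S + 5.5·n = (41.96, 6.454), R = S − 5.5·n = (42.21, -4.543). Then cos ∠VGR = GV·GR / (|GV||GR|), giving 75.36°.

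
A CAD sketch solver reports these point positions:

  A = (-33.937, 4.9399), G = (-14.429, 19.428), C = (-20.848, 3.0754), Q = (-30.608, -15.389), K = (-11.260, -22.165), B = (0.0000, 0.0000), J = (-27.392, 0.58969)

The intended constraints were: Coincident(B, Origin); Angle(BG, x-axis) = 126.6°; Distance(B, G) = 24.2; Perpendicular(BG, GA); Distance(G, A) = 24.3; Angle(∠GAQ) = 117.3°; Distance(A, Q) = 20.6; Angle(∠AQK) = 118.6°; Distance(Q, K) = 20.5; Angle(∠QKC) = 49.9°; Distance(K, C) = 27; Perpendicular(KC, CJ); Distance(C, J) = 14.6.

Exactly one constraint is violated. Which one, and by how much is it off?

Distance(C, J) = 14.6 — off by 7.60.

B = (0.00, 0.00) ✓; BG at 126.6° ✓; |BG| = 24.20 ✓; ∠(BG, GA) = 90.00° ✓; |GA| = 24.30 ✓; ∠GAQ = 117.3° ✓; |AQ| = 20.60 ✓; ∠AQK = 118.6° ✓; |QK| = 20.50 ✓; ∠QKC = 49.90° ✓; |KC| = 27.00 ✓; ∠(KC, CJ) = 90.00° ✓; |CJ| = 7.000 ✗.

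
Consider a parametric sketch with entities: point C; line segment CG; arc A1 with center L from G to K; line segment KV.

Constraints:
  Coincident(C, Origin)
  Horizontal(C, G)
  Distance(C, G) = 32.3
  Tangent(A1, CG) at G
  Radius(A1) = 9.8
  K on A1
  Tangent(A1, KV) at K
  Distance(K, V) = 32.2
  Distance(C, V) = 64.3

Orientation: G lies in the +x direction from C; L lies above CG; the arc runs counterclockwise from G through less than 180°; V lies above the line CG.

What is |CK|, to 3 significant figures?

41.9

Checks: |LK| = 9.800 ✓; ∠(LK, KV) = 90.00° ✓; |KV| = 32.20 ✓; |CV| = 64.30 ✓.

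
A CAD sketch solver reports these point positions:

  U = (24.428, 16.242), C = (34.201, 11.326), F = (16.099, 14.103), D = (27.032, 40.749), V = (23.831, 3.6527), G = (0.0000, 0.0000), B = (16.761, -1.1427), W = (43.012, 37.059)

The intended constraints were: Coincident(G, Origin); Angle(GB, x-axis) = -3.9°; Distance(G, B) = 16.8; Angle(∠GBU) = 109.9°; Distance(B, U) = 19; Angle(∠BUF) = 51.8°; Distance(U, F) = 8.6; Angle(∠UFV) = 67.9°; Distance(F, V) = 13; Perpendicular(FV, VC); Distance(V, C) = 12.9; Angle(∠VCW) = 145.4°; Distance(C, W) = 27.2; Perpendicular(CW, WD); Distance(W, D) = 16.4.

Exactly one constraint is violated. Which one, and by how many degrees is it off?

Perpendicular(CW, WD) — off by 5.90°.

G = (0.00, 0.00) ✓; GB at -3.900° ✓; |GB| = 16.80 ✓; ∠GBU = 109.9° ✓; |BU| = 19.00 ✓; ∠BUF = 51.80° ✓; |UF| = 8.599 ✓; ∠UFV = 67.91° ✓; |FV| = 13.00 ✓; ∠(FV, VC) = 90.00° ✓; |VC| = 12.90 ✓; ∠VCW = 145.4° ✓; |CW| = 27.20 ✓; ∠(CW, WD) = 95.90° ✗; |WD| = 16.40 ✓.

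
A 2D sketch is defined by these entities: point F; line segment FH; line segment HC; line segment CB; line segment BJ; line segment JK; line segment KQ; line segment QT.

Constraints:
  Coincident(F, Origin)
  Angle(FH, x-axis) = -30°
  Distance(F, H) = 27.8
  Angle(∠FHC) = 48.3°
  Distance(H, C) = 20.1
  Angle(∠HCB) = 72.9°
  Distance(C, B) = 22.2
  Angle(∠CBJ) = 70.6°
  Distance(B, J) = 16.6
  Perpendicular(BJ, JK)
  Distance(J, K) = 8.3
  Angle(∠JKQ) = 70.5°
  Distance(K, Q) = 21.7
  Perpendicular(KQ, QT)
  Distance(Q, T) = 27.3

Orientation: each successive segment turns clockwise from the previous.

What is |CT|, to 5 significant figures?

45.666

F is at the origin; FH runs at -30.0° with length 27.8, so H = (24.076, -13.900). ∠FHC = 48.3° gives HC at -161.70° from the x-axis; with |HC| = 20.1, C = (4.9921, -20.211). ∠HCB = 72.9° gives CB at 91.200° from the x-axis; with |CB| = 22.2, B = (4.5271, 1.9839). ∠CBJ = 70.6° gives BJ at -18.200° from the x-axis; with |BJ| = 16.6, J = (20.297, -3.2009). BJ ⟂ JK, so JK runs at -108.20°; with |JK| = 8.3, K = (17.704, -11.086). ∠JKQ = 70.5° gives KQ at 142.30° from the x-axis; with |KQ| = 21.7, Q = (0.53474, 2.1845). The perpendicularity gives QT at right angles to KQ, so QT runs at 52.300°; with |QT| = 27.3, T = (17.229, 23.785). Then |CT| = |T − C| = 45.666.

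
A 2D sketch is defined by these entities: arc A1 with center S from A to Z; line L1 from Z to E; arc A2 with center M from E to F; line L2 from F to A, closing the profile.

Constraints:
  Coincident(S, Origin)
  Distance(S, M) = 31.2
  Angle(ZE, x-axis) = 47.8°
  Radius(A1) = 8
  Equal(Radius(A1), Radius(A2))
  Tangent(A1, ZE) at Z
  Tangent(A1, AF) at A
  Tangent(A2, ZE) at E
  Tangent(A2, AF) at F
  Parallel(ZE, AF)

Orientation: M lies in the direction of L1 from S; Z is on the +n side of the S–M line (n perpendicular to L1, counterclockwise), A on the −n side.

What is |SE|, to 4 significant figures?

32.21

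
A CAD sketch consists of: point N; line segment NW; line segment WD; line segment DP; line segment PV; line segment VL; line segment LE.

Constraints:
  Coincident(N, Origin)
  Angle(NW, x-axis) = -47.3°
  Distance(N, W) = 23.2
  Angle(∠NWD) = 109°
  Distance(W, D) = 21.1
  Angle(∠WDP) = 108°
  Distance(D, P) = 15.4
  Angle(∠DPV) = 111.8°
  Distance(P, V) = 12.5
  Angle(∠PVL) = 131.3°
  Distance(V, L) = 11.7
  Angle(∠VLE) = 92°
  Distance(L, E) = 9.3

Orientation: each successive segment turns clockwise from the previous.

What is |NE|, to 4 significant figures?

16.89

N is at the origin; NW runs at -47.3° with length 23.2, so W = (15.73, -17.05). ∠NWD = 109.0° gives WD at -118.3° from the x-axis; with |WD| = 21.1, D = (5.730, -35.63). ∠WDP = 108.0° gives DP at 169.7° from the x-axis; with |DP| = 15.4, P = (-9.422, -32.87). ∠DPV = 111.8° gives PV at 101.5° from the x-axis; with |PV| = 12.5, V = (-11.91, -20.63). ∠PVL = 131.3° gives VL at 52.80° from the x-axis; with |VL| = 11.7, L = (-4.840, -11.31). ∠VLE = 92.0° gives LE at -35.20° from the x-axis; with |LE| = 9.3, E = (2.759, -16.67). Then |NE| = |E − N| = 16.89.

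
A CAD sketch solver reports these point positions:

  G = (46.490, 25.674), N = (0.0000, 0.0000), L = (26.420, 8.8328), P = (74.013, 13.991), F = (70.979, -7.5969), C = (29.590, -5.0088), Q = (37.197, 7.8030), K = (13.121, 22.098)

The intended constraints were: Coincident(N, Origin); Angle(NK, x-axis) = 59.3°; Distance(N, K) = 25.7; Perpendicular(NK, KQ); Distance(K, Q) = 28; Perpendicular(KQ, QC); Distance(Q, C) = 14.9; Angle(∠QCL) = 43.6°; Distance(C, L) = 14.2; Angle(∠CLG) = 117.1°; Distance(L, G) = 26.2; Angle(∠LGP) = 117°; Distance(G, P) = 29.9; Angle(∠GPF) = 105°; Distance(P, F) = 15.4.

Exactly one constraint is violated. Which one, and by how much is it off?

Distance(P, F) = 15.4 — off by 6.40.

N = (0.00, 0.00) ✓; NK at 59.30° ✓; |NK| = 25.70 ✓; ∠(NK, KQ) = 90.00° ✓; |KQ| = 28.00 ✓; ∠(KQ, QC) = 90.00° ✓; |QC| = 14.90 ✓; ∠QCL = 43.60° ✓; |CL| = 14.20 ✓; ∠CLG = 117.1° ✓; |LG| = 26.20 ✓; ∠LGP = 117.0° ✓; |GP| = 29.90 ✓; ∠GPF = 105.0° ✓; |PF| = 21.80 ✗.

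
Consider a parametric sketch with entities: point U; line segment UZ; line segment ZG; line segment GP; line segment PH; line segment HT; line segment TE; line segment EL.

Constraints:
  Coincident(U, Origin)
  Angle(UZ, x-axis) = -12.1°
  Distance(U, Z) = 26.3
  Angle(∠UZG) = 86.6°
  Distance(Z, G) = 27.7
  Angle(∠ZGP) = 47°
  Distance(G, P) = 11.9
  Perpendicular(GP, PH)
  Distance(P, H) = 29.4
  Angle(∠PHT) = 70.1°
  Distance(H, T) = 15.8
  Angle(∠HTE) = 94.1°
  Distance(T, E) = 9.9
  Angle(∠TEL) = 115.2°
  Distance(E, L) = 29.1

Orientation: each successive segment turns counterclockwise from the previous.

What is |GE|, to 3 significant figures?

14.5

U is at the origin; UZ runs at -12.1° with length 26.3, so Z = (25.7, -5.51). ∠UZG = 86.6° gives ZG at 81.3° from the x-axis; with |ZG| = 27.7, G = (29.9, 21.9). ∠ZGP = 47.0° gives GP at -146° from the x-axis; with |GP| = 11.9, P = (20.1, 15.2). GP ⟂ PH, so PH runs at -55.7°; with |PH| = 29.4, H = (36.6, -9.12). ∠PHT = 70.1° gives HT at 54.2° from the x-axis; with |HT| = 15.8, T = (45.9, 3.69). ∠HTE = 94.1° gives TE at 140° from the x-axis; with |TE| = 9.9, E = (38.3, 10.0). Then |GE| = |E − G| = 14.5.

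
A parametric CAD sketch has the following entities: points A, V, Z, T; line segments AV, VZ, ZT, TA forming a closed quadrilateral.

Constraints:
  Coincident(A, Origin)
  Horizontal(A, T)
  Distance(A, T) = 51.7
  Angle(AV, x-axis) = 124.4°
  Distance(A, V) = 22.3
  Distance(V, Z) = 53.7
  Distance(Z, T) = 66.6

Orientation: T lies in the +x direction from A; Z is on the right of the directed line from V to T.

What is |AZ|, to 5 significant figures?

35.146

Checks: |VZ| = 53.70 ✓; |ZT| = 66.60 ✓.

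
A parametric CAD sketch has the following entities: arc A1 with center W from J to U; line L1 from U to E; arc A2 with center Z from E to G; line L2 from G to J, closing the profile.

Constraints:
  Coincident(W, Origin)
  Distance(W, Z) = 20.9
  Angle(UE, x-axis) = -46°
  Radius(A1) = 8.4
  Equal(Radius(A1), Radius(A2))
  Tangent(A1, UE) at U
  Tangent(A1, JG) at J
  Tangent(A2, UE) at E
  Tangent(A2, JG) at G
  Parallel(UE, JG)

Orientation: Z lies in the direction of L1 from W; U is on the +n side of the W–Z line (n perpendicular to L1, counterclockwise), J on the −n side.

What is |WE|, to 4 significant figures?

22.52

The slot axis is L1's direction at -46.0°, so u = (cos -46.0°, sin -46.0°) = (0.6947, -0.7193) and n = (−sin -46.0°, cos -46.0°) = (0.7193, 0.6947). W is at the origin and Z lies 20.9 along u from W, so Z = 20.9·u = (14.52, -15.03). Tangency of A1 to both parallel lines with radius 8.4 puts U and J at W ± 8.4·n: U = (6.042, 5.835), J = (-6.042, -5.835). Equal radii place E and G the same way about Z: E = Z + 8.4·n = (20.56, -9.199), G = Z − 8.4·n = (8.476, -20.87). Then |WE| = |E − W| = 22.52.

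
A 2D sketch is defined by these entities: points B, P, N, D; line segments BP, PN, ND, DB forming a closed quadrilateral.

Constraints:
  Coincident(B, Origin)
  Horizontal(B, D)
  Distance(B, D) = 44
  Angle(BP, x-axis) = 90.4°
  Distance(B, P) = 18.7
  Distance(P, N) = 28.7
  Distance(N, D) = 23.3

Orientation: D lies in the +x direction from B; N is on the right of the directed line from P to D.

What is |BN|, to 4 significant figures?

20.75

B is at the origin; B and D share the same y with |BD| = 44.0 and D in +x, so D = (44.0, 0). BP runs at 90.4° with |BP| = 18.7, so P = (-0.1305, 18.70). N is determined by |PN| = 28.7 and |ND| = 23.3 together: it lies at the intersection of circle(P, 28.7) and circle(D, 23.3). With |PD| = 47.93, the foot of the radical line on PD is 26.89 from P and the perpendicular offset is √(28.7² − 26.89²) = 10.02. Taking the right-of-PD solution: N = (20.72, -1.020).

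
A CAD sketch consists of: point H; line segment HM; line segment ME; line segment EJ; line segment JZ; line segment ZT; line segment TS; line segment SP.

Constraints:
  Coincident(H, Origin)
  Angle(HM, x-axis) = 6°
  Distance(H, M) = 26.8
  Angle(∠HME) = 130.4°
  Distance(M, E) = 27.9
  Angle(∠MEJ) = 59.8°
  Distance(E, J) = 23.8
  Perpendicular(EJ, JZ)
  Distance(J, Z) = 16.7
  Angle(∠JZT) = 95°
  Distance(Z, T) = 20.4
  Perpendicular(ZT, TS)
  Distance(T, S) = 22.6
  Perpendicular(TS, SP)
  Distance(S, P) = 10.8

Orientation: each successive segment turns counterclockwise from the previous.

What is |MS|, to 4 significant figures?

30.81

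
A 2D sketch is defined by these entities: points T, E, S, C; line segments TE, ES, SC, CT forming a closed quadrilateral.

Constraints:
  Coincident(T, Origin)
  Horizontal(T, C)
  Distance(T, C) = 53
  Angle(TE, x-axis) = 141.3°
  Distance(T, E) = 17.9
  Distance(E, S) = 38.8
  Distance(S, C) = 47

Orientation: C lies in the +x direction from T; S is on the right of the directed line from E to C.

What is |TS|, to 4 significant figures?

21.73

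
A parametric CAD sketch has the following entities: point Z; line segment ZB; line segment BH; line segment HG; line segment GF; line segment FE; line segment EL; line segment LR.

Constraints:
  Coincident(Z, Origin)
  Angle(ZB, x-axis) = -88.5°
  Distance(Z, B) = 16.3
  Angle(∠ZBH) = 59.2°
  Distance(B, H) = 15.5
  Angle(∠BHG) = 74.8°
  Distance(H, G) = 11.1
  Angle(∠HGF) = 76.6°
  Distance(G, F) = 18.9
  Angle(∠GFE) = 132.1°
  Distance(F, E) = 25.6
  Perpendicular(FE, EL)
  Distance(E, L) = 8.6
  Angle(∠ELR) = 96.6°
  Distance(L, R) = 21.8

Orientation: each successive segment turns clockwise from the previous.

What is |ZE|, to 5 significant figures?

41.496

∠HGF = 76.6° gives GF at -57.900° from the x-axis; with |GF| = 18.9, F = (4.7331, -16.803). ∠GFE = 132.1° gives FE at -105.80° from the x-axis; with |FE| = 25.6, E = (-2.2372, -41.435). Then |ZE| = |E − Z| = 41.496.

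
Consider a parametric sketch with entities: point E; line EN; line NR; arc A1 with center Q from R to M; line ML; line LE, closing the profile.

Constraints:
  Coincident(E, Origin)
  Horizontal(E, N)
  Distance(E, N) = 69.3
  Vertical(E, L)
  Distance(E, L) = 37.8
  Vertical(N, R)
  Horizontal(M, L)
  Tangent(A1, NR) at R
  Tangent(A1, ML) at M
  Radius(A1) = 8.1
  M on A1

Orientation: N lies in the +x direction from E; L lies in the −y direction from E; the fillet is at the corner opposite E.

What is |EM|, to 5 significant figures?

71.932

E is at the origin; EN is horizontal with |EN| = 69.3 and N on the +x side, so N = (69.300, 0.0000). E and L share the same x with |EL| = 37.8 and L on the −y side, so L = (0.0000, -37.800). The virtual corner opposite E is at (69.300, -37.800). Tangency of A1 to NR means the radius QR is perpendicular to NR and since A1 is tangent to ML there, QM ⟂ ML, with radius 8.1, so the center Q sits 8.1 in from both sides at Q = (61.200, -29.700). That places the tangent points at R = (69.300, -29.700) on NR and M = (61.200, -37.800) on ML. Then |EM| = |M − E| = 71.932.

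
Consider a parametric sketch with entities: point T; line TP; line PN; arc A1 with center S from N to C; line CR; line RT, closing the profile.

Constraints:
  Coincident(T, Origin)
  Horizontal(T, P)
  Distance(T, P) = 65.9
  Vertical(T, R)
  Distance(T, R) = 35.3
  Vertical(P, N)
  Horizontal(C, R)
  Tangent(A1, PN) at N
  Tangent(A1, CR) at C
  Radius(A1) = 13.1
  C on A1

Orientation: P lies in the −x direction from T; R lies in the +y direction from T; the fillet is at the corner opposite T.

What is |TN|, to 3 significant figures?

69.5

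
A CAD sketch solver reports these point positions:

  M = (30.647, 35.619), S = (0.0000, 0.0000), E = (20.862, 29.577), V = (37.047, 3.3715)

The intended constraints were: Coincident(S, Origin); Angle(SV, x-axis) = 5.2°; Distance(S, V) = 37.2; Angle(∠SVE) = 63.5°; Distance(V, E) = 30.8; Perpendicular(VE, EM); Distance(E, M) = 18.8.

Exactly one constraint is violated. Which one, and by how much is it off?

Distance(E, M) = 18.8 — off by 7.30.

S = (0.00, 0.00) ✓; SV at 5.200° ✓; |SV| = 37.20 ✓; ∠SVE = 63.50° ✓; |VE| = 30.80 ✓; ∠(VE, EM) = 90.01° ✓; |EM| = 11.50 ✗.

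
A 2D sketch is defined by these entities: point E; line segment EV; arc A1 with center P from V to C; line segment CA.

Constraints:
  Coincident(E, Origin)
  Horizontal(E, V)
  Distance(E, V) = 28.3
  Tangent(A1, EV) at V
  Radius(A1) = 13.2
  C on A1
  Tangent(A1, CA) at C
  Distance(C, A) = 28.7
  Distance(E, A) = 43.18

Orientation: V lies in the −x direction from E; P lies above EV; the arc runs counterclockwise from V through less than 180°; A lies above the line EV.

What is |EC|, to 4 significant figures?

19.56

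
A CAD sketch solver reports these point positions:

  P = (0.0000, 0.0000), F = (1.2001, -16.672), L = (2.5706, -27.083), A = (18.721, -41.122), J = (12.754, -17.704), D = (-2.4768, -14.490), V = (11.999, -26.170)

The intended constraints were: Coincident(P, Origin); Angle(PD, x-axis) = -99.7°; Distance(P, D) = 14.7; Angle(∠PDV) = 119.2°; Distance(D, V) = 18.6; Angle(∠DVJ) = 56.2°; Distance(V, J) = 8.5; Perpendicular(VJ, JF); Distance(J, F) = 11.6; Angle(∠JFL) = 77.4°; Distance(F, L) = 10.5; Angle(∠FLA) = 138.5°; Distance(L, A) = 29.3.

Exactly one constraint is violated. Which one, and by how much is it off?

Distance(L, A) = 29.3 — off by 7.90.

P = (0.00, 0.00) ✓; PD at -99.70° ✓; |PD| = 14.70 ✓; ∠PDV = 119.2° ✓; |DV| = 18.60 ✓; ∠DVJ = 56.20° ✓; |VJ| = 8.500 ✓; ∠(VJ, JF) = 89.99° ✓; |JF| = 11.60 ✓; ∠JFL = 77.40° ✓; |FL| = 10.50 ✓; ∠FLA = 138.5° ✓; |LA| = 21.40 ✗.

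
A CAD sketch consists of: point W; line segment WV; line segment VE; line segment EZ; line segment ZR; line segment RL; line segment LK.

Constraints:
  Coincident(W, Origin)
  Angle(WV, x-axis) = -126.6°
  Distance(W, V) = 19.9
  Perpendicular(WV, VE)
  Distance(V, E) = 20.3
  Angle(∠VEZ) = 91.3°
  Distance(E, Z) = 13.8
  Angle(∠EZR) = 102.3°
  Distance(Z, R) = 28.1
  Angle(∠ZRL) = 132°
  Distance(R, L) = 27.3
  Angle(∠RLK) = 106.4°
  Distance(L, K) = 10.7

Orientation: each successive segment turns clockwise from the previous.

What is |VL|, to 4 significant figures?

29.65

W is at the origin; WV runs at -126.6° with length 19.9, so V = (-11.86, -15.98). WV is perpendicular to VE, so VE runs at 143.4°; with |VE| = 20.3, E = (-28.16, -3.873). ∠VEZ = 91.3° gives EZ at 54.70° from the x-axis; with |EZ| = 13.8, Z = (-20.19, 7.390). ∠EZR = 102.3° gives ZR at -23.00° from the x-axis; with |ZR| = 28.1, R = (5.679, -3.590). ∠ZRL = 132.0° gives RL at -71.00° from the x-axis; with |RL| = 27.3, L = (14.57, -29.40). Then |VL| = |L − V| = 29.65.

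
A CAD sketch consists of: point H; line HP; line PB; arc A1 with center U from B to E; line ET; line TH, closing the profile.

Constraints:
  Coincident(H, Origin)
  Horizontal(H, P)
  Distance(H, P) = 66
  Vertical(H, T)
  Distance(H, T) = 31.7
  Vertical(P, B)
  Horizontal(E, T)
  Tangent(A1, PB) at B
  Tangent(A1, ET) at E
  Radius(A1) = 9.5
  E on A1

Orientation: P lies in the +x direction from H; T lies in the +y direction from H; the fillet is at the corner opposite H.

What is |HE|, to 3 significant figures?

64.8

The virtual corner opposite H is at (66.0, 31.7). A1 meets PB tangentially, so UB is at right angles to PB and A1 meets ET tangentially, so UE is at right angles to ET, with radius 9.5, so the center U sits 9.5 in from both sides at U = (56.5, 22.2). That places the tangent points at B = (66.0, 22.2) on PB and E = (56.5, 31.7) on ET. Then |HE| = |E − H| = 64.8.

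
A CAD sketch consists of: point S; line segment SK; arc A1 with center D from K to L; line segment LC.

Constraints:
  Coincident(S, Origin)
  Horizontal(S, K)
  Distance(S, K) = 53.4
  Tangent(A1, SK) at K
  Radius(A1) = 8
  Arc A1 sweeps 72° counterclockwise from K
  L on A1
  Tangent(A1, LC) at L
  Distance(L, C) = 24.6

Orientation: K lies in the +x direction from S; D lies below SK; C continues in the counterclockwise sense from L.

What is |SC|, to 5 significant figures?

47.907

On A1, K sits at bearing 90° from D; a 72° counterclockwise sweep puts L at bearing 162°, so L = D + 8.0·(cos 162°, sin 162°) = (45.792, -5.5279). Since A1 is tangent to LC there, DL ⟂ LC, so LC runs along (−sin 162°, cos 162°); with |LC| = 24.6, C = (38.190, -28.924). Then |SC| = |C − S| = 47.907.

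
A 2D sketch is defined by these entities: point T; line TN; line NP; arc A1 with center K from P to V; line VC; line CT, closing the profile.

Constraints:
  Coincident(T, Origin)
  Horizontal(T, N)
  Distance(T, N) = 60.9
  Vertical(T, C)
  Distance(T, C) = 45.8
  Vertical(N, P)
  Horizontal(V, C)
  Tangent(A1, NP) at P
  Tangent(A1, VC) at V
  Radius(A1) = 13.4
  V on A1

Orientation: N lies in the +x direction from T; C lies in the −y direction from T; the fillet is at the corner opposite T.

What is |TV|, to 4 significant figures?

65.98

The virtual corner opposite T is at (60.90, -45.80). Tangency of A1 to NP means the radius KP is perpendicular to NP and the tangent condition forces KV to be normal to VC, with radius 13.4, so the center K sits 13.4 in from both sides at K = (47.50, -32.40). That places the tangent points at P = (60.90, -32.40) on NP and V = (47.50, -45.80) on VC. Then |TV| = |V − T| = 65.98.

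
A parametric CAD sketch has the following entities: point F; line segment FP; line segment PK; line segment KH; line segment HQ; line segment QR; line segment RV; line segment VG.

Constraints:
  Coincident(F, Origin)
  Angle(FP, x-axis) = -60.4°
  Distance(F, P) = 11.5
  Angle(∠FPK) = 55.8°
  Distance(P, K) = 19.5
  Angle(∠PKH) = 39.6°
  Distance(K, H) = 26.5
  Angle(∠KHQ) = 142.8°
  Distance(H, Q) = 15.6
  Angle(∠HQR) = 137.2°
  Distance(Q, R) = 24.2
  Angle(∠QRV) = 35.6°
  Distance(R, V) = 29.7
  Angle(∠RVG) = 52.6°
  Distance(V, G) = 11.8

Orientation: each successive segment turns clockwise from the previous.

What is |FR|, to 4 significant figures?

42.10

∠KHQ = 142.8° gives HQ at -2.200° from the x-axis; with |HQ| = 15.6, Q = (23.54, 6.166). ∠HQR = 137.2° gives QR at -45.00° from the x-axis; with |QR| = 24.2, R = (40.65, -10.95). Then |FR| = |R − F| = 42.10.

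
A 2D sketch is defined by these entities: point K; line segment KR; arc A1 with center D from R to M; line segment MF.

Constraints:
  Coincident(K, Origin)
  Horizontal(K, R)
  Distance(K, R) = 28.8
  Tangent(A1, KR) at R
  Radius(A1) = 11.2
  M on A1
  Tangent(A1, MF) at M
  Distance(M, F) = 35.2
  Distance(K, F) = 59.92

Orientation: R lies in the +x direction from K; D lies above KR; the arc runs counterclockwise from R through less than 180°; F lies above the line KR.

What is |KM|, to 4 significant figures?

41.77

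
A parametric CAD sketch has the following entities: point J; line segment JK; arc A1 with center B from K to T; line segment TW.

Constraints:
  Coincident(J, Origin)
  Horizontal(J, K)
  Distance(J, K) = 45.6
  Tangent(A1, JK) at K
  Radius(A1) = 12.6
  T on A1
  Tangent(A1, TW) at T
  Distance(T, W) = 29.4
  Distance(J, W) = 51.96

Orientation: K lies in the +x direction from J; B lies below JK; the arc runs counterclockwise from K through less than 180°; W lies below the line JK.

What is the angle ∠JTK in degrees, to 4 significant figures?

116.6°

Checks: ∠(BK, KJ) = 90.00° ✓; |BT| = 12.60 ✓; ∠(BT, TW) = 90.00° ✓; |TW| = 29.40 ✓; |JW| = 51.96 ✓.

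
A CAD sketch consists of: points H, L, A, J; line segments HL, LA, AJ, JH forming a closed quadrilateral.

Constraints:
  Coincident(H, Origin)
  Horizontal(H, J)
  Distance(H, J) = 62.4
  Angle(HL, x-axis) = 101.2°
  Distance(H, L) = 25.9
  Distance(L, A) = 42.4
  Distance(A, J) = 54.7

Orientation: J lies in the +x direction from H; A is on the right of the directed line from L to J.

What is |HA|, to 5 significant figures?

17.304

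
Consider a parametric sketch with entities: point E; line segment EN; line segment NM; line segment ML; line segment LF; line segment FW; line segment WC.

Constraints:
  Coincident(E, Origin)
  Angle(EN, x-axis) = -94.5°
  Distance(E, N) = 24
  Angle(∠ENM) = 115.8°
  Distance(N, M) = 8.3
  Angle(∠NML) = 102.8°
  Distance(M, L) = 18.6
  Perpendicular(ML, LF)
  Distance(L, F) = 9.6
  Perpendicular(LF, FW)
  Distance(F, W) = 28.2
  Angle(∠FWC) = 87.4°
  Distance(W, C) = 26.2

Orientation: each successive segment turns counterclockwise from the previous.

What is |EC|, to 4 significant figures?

47.04

E is at the origin; EN runs at -94.5° with length 24.0, so N = (-1.883, -23.93). ∠ENM = 115.8° gives NM at -30.30° from the x-axis; with |NM| = 8.3, M = (5.283, -28.11). ∠NML = 102.8° gives ML at 46.90° from the x-axis; with |ML| = 18.6, L = (17.99, -14.53). ML is perpendicular to LF, so LF runs at 136.9°; with |LF| = 9.6, F = (10.98, -7.973). LF ⟂ FW, so FW runs at -133.1°; with |FW| = 28.2, W = (-8.286, -28.56). ∠FWC = 87.4° gives WC at -40.50° from the x-axis; with |WC| = 26.2, C = (11.64, -45.58). Then |EC| = |C − E| = 47.04.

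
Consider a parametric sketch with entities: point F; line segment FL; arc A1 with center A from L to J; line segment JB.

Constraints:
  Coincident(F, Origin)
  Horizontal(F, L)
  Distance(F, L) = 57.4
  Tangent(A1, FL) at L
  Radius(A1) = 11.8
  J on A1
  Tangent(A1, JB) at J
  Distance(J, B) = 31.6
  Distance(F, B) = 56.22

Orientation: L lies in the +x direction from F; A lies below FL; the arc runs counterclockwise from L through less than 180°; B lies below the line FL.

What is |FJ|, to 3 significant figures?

46.8

F is at the origin; FL is horizontal with |FL| = 57.4 and L on the +x side, so L = (57.4, 0.00). A1 meets FL tangentially, so AL is at right angles to FL, so A = L + (0, -11.8) = (57.4, -11.8). Since AJ ⟂ JB (tangency), |AB| = √(11.8² + 31.6²) = 33.7 regardless of where J sits on A1. So B lies on both circle(F, 56.22) and circle(A, 33.7); the below-FL intersection is B = (39.3, -40.2). J is the foot of the tangent from B: J = (45.9, -9.34).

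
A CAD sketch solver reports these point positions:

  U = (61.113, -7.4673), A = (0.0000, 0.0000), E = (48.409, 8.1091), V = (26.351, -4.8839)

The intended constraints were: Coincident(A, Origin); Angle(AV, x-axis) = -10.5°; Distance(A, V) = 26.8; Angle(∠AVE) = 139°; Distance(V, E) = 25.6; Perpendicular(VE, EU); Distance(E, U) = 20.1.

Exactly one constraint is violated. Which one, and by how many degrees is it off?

Perpendicular(VE, EU) — off by 8.70°.

A = (0.00, 0.00) ✓; AV at -10.50° ✓; |AV| = 26.80 ✓; ∠AVE = 139.0° ✓; |VE| = 25.60 ✓; ∠(VE, EU) = 81.30° ✗; |EU| = 20.10 ✓.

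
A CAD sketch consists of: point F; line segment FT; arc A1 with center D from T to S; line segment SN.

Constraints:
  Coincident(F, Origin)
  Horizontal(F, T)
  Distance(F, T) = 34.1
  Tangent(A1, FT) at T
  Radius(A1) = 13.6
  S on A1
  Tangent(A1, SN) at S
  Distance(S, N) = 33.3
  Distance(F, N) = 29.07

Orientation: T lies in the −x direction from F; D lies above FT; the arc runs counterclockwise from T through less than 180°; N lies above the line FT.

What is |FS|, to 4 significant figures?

24.46

Checks: |DS| = 13.60 ✓; ∠(DS, SN) = 90.00° ✓; |SN| = 33.30 ✓; |FN| = 29.07 ✓.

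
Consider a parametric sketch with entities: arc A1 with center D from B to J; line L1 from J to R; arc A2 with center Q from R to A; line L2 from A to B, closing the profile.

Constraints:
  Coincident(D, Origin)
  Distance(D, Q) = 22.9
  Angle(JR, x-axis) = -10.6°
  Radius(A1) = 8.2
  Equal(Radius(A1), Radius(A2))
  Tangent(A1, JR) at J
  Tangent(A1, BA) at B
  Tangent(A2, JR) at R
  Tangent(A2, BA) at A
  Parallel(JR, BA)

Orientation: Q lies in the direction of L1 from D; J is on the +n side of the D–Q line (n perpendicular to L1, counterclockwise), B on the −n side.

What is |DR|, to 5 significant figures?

24.324

The slot axis is L1's direction at -10.6°, so u = (cos -10.6°, sin -10.6°) = (0.98294, -0.18395) and n = (−sin -10.6°, cos -10.6°) = (0.18395, 0.98294). D is at the origin and Q lies 22.9 along u from D, so Q = 22.9·u = (22.509, -4.2125). Tangency of A1 to both parallel lines with radius 8.2 puts J and B at D ± 8.2·n: J = (1.5084, 8.0601), B = (-1.5084, -8.0601). Equal radii place R and A the same way about Q: R = Q + 8.2·n = (24.018, 3.8476), A = Q − 8.2·n = (21.001, -12.273). Then |DR| = |R − D| = 24.324.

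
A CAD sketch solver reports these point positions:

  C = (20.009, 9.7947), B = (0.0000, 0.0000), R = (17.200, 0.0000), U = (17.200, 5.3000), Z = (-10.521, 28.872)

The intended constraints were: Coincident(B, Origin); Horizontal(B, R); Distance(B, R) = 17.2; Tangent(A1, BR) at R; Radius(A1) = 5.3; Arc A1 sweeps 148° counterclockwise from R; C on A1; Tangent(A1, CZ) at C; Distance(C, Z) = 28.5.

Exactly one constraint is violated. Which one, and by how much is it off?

Distance(C, Z) = 28.5 — off by 7.50.

B = (0.00, 0.00) ✓; B.y = 0.00, R.y = 0.00 ✓; |BR| = 17.20 ✓; ∠(UR, RB) = 90.00° ✓; |UR| = 5.300 ✓; bearing(U→C) − bearing(U→R) = 148.0° ✓; |UC| = 5.300 ✓; ∠(UC, CZ) = 90.00° ✓; |CZ| = 36.00 ✗.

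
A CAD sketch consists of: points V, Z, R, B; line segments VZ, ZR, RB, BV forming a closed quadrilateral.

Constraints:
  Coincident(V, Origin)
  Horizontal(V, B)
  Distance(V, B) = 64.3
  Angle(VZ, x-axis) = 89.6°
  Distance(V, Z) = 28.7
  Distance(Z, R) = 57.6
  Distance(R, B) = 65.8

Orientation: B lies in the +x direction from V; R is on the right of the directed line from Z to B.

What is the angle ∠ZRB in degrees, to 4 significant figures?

69.01°

V is at the origin; VB is horizontal with |VB| = 64.3 and B in +x, so B = (64.3, 0). VZ runs at 89.6° with |VZ| = 28.7, so Z = (0.2004, 28.70). R is determined by |ZR| = 57.6 and |RB| = 65.8 together: it lies at the intersection of circle(Z, 57.6) and circle(B, 65.8). With |ZB| = 70.23, the foot of the radical line on ZB is 27.91 from Z and the perpendicular offset is √(57.6² − 27.91²) = 50.39. Taking the right-of-ZB solution: R = (5.086, -28.69).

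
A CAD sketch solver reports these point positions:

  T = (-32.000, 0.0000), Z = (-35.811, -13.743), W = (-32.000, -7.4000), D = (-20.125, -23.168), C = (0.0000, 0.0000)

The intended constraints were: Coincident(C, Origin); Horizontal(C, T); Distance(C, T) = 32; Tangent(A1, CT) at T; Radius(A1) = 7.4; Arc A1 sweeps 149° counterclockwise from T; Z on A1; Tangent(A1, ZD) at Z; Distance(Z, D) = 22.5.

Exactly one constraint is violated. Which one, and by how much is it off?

Distance(Z, D) = 22.5 — off by 4.20.

C = (0.00, 0.00) ✓; C.y = 0.00, T.y = 0.00 ✓; |CT| = 32.00 ✓; ∠(WT, TC) = 90.00° ✓; |WT| = 7.400 ✓; bearing(W→Z) − bearing(W→T) = 149.0° ✓; |WZ| = 7.400 ✓; ∠(WZ, ZD) = 90.00° ✓; |ZD| = 18.30 ✗.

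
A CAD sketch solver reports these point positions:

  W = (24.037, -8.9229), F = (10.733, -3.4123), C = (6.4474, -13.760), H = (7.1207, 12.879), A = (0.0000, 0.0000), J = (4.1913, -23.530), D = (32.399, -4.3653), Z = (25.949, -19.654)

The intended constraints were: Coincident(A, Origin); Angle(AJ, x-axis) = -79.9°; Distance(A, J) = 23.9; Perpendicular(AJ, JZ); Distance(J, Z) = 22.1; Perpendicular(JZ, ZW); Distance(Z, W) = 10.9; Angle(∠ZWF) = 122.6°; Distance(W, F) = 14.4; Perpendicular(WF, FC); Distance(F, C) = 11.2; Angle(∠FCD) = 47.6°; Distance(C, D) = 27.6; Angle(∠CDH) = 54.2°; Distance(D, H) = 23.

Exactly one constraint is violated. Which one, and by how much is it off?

Distance(D, H) = 23 — off by 7.60.

A = (0.00, 0.00) ✓; AJ at -79.90° ✓; |AJ| = 23.90 ✓; ∠(AJ, JZ) = 90.00° ✓; |JZ| = 22.10 ✓; ∠(JZ, ZW) = 90.00° ✓; |ZW| = 10.90 ✓; ∠ZWF = 122.6° ✓; |WF| = 14.40 ✓; ∠(WF, FC) = 90.00° ✓; |FC| = 11.20 ✓; ∠FCD = 47.60° ✓; |CD| = 27.60 ✓; ∠CDH = 54.20° ✓; |DH| = 30.60 ✗.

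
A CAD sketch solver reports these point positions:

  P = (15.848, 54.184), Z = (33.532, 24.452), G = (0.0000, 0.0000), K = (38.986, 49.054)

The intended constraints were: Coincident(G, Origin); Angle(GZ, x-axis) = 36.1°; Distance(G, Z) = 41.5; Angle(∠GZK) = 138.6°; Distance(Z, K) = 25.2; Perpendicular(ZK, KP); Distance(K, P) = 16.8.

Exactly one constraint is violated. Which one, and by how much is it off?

Distance(K, P) = 16.8 — off by 6.90.

G = (0.00, 0.00) ✓; GZ at 36.10° ✓; |GZ| = 41.50 ✓; ∠GZK = 138.6° ✓; |ZK| = 25.20 ✓; ∠(ZK, KP) = 90.00° ✓; |KP| = 23.70 ✗.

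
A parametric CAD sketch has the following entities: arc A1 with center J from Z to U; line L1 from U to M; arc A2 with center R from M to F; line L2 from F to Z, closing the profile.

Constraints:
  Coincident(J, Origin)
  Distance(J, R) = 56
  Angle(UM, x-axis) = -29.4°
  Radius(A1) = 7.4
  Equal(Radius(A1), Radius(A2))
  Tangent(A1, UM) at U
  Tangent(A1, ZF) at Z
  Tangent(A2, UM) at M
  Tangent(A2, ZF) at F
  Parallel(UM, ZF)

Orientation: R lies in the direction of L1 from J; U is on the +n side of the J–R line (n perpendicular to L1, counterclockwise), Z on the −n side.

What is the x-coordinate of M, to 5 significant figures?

52.421

The slot axis is L1's direction at -29.4°, so u = (cos -29.4°, sin -29.4°) = (0.87121, -0.49090) and n = (−sin -29.4°, cos -29.4°) = (0.49090, 0.87121). J is at the origin and R lies 56.0 along u from J, so R = 56.0·u = (48.788, -27.491). Tangency of A1 to both parallel lines with radius 7.4 puts U and Z at J ± 7.4·n: U = (3.6327, 6.4470), Z = (-3.6327, -6.4470). Equal radii place M and F the same way about R: M = R + 7.4·n = (52.421, -21.044), F = R − 7.4·n = (45.155, -33.938). So M.x = 52.421.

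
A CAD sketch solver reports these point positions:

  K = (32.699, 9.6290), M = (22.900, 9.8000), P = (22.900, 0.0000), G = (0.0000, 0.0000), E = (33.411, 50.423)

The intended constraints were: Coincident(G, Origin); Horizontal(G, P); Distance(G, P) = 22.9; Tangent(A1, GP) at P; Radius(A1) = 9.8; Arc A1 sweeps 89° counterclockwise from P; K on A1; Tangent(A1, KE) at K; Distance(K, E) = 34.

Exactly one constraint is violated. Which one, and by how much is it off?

Distance(K, E) = 34 — off by 6.80.

G = (0.00, 0.00) ✓; G.y = 0.00, P.y = 0.00 ✓; |GP| = 22.90 ✓; ∠(MP, PG) = 90.00° ✓; |MP| = 9.800 ✓; bearing(M→K) − bearing(M→P) = 89.00° ✓; |MK| = 9.800 ✓; ∠(MK, KE) = 90.00° ✓; |KE| = 40.80 ✗.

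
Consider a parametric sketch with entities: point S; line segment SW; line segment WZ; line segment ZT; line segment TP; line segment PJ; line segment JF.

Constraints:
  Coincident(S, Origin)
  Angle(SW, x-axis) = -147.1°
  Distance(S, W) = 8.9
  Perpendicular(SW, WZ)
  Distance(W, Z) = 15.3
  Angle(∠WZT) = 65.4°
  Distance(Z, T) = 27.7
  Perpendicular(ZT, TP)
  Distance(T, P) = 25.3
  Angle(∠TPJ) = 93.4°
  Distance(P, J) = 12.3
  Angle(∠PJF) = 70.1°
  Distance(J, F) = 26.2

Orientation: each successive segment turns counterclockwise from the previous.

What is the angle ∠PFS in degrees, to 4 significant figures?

53.32°

S is at the origin; SW runs at -147.1° with length 8.9, so W = (-7.473, -4.834). SW is perpendicular to WZ, so WZ runs at -57.10°; with |WZ| = 15.3, Z = (0.8380, -17.68). ∠WZT = 65.4° gives ZT at 57.50° from the x-axis; with |ZT| = 27.7, T = (15.72, 5.682). ZT ⟂ TP, so TP runs at 147.5°; with |TP| = 25.3, P = (-5.617, 19.28). ∠TPJ = 93.4° gives PJ at -125.9° from the x-axis; with |PJ| = 12.3, J = (-12.83, 9.312). ∠PJF = 70.1° gives JF at -16.00° from the x-axis; with |JF| = 26.2, F = (12.36, 2.090). Then cos ∠PFS = FP·FS / (|FP||FS|), giving 53.32°.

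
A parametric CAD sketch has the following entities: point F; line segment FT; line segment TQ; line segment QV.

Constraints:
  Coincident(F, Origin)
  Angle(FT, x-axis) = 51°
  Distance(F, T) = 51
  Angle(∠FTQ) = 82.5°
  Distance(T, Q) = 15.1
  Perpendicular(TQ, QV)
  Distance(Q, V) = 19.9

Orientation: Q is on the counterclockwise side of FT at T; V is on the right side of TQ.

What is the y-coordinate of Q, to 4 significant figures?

47.52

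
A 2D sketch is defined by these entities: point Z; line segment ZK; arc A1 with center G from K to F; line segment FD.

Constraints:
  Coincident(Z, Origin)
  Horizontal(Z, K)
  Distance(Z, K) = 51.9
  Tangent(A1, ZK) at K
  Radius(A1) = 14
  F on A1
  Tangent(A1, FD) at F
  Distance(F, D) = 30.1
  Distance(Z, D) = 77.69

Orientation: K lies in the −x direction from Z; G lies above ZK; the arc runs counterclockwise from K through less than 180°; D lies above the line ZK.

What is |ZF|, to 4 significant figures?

48.27

Checks: |ZK| = 51.90 ✓; |GF| = 14.00 ✓; ∠(GF, FD) = 90.00° ✓; |FD| = 30.10 ✓; |ZD| = 77.69 ✓.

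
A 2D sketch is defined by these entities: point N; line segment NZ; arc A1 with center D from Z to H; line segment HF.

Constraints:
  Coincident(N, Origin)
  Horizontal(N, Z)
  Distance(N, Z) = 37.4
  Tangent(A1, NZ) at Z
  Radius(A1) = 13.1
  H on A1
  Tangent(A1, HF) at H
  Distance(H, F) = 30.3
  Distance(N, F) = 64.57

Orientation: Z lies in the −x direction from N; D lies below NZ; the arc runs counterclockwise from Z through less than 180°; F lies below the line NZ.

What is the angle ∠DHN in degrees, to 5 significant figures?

8.9129°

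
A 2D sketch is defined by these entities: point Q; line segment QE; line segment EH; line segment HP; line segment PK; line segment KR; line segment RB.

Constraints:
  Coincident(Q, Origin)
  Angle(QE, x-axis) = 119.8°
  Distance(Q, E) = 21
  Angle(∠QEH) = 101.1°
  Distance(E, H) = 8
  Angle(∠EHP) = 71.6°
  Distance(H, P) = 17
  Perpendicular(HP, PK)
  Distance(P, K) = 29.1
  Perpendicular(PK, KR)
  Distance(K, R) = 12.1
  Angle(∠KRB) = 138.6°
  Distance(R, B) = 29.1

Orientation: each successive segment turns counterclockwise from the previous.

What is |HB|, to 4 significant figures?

19.59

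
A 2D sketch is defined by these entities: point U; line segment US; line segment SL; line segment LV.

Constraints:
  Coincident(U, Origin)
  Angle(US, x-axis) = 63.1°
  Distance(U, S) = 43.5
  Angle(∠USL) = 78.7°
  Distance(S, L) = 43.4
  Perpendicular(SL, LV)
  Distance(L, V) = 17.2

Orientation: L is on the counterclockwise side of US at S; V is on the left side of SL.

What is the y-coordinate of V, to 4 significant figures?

33.90

U is at the origin; US runs at 63.1° with length 43.5, so S = 43.5·(cos 63.1°, sin 63.1°) = (19.68, 38.79). ∠USL = 78.7°, so SL runs at 63.1° + (180° − 78.7°) = 164.4° from the x-axis; with |SL| = 43.4, L = S + 43.4·(cos 164.4°, sin 164.4°) = (-22.12, 50.46). SL ⟂ LV; with |LV| = 17.2 on the left of SL, V = L + 17.2·(-0.2689, -0.9632) = (-26.75, 33.90). So V.y = 33.90.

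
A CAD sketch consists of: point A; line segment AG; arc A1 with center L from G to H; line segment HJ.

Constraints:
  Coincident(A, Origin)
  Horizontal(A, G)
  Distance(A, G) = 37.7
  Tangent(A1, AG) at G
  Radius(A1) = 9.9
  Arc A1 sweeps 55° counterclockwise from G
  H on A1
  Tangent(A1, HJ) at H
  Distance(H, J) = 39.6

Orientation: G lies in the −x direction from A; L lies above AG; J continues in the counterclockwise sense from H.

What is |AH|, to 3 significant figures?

29.9

A is at the origin; AG is horizontal with |AG| = 37.7 and G on the −x side, so G = (-37.7, 0.00). A1 meets AG tangentially, so LG is at right angles to AG, so L = G + (0, 9.9) = (-37.7, 9.90). On A1, G sits at bearing -90° from L; a 55° counterclockwise sweep puts H at bearing -35°, so H = L + 9.9·(cos -35°, sin -35°) = (-29.6, 4.22). Then |AH| = |H − A| = 29.9.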